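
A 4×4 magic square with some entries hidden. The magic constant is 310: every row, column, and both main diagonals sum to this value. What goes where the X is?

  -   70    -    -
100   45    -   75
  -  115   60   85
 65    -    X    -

Row 2: 100 + 45 + 75 + ? = 310, so (2,3) = 90.
Using row 3: 115 + 60 + 85 + ? → (3,1) = 310 − 260 = 50.
The remaining cell in column 1 is (1,1) = 310 − 215 = 95.
From column 2, 310 − (70 + 45 + 115) gives (4,2) = 80.
Main diagonal: 95 + 45 + 60 + ? = 310, so (4,4) = 110.
From anti-diagonal, 310 − (90 + 115 + 65) gives (1,4) = 40.
From row 1, 310 − (95 + 70 + 40) gives (1,3) = 105.
Row 4 needs 310; the known cells sum to 255, so (4,3) = 55.

55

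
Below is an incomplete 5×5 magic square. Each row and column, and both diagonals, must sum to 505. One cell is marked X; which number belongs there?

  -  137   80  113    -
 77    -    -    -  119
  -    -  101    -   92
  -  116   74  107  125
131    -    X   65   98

122

Row 4 must total 505; the given cells sum to 422, so (4,1) = 83.
Column 5: 119 + 92 + 125 + 98 + ? = 505, so (1,5) = 71.
Anti-diagonal needs 505; the known cells sum to 419, so (2,4) = 86.
Using row 1: 137 + 80 + 113 + 71 + ? → (1,1) = 505 − 401 = 104.
From column 1, 505 − (104 + 77 + 83 + 131) gives (3,1) = 110.
Using column 4: 113 + 86 + 107 + 65 + ? → (3,4) = 505 − 371 = 134.
Using main diagonal: 104 + 101 + 107 + 98 + ? → (2,2) = 505 − 410 = 95.
The remaining cell in row 2 is (2,3) = 505 − 377 = 128.
Row 3: 110 + 101 + 134 + 92 + ? = 505, so (3,2) = 68.
The remaining cell in column 2 is (5,2) = 505 − 416 = 89.
Column 3: 80 + 128 + 101 + 74 + ? = 505, so (5,3) = 122.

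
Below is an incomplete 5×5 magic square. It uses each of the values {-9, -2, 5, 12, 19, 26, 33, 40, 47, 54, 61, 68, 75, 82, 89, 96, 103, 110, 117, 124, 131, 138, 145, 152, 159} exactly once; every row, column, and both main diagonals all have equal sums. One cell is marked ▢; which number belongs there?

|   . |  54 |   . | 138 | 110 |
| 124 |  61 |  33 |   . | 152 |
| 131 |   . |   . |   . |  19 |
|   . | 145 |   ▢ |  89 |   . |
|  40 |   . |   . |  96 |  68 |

117

The 25 entries sum to 1875, so each line sums to 1875/5 = 375.
Row 2 must total 375; the given cells sum to 370, so (2,4) = 5.
Column 4: 138 + 5 + 89 + 96 + ? = 375, so (3,4) = 47.
Using column 5: 110 + 152 + 19 + 68 + ? → (4,5) = 375 − 349 = 26.
The remaining cell in anti-diagonal is (3,3) = 375 − 300 = 75.
Row 3 must total 375; the given cells sum to 272, so (3,2) = 103.
Column 2 must total 375; the given cells sum to 363, so (5,2) = 12.
The remaining cell in main diagonal is (1,1) = 375 − 293 = 82.
Using row 1: 82 + 54 + 138 + 110 + ? → (1,3) = 375 − 384 = -9.
The remaining cell in row 5 is (5,3) = 375 − 216 = 159.
From column 1, 375 − (82 + 124 + 131 + 40) gives (4,1) = -2.
The remaining cell in column 3 is (4,3) = 375 − 258 = 117.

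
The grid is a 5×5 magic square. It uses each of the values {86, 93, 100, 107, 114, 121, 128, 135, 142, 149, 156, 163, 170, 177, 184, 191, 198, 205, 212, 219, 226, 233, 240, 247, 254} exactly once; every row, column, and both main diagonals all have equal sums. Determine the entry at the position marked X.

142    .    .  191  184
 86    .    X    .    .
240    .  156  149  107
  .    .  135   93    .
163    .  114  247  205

The 25 entries sum to 4250, so each line sums to 4250/5 = 850.
Row 3 must total 850; the given cells sum to 652, so (3,2) = 198.
Using row 5: 163 + 114 + 247 + 205 + ? → (5,2) = 850 − 729 = 121.
From column 1, 850 − (142 + 86 + 240 + 163) gives (4,1) = 219.
From column 4, 850 − (191 + 149 + 93 + 247) gives (2,4) = 170.
The remaining cell in main diagonal is (2,2) = 850 − 596 = 254.
From anti-diagonal, 850 − (184 + 170 + 156 + 163) gives (4,2) = 177.
Row 4: 219 + 177 + 135 + 93 + ? = 850, so (4,5) = 226.
Column 2 must total 850; the given cells sum to 750, so (1,2) = 100.
The remaining cell in column 5 is (2,5) = 850 − 722 = 128.
Row 1: 142 + 100 + 191 + 184 + ? = 850, so (1,3) = 233.
Using row 2: 86 + 254 + 170 + 128 + ? → (2,3) = 850 − 638 = 212.

212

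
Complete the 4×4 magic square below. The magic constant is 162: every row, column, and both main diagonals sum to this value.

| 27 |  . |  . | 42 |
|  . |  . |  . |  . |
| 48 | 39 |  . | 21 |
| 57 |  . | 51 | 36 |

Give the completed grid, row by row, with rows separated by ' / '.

Row 3 needs 162; the known cells sum to 108, so (3,3) = 54.
Row 4 needs 162; the known cells sum to 144, so (4,2) = 18.
Column 1: 27 + 48 + 57 + ? = 162, so (2,1) = 30.
Column 4: 42 + 21 + 36 + ? = 162, so (2,4) = 63.
Main diagonal needs 162; the known cells sum to 117, so (2,2) = 45.
The remaining cell in anti-diagonal is (2,3) = 162 − 138 = 24.
Column 2 must total 162; the given cells sum to 102, so (1,2) = 60.
Column 3 needs 162; the known cells sum to 129, so (1,3) = 33.

27 60 33 42 / 30 45 24 63 / 48 39 54 21 / 57 18 51 36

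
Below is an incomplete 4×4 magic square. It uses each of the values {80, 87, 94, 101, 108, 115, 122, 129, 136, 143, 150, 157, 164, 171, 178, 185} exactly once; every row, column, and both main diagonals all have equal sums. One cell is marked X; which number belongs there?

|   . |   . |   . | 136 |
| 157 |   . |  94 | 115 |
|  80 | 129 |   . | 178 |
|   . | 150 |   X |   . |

108

The 16 entries sum to 2120, so each line sums to 2120/4 = 530.
From row 2, 530 − (157 + 94 + 115) gives (2,2) = 164.
Row 3: 80 + 129 + 178 + ? = 530, so (3,3) = 143.
Column 2 must total 530; the given cells sum to 443, so (1,2) = 87.
The remaining cell in column 4 is (4,4) = 530 − 429 = 101.
From main diagonal, 530 − (164 + 143 + 101) gives (1,1) = 122.
The remaining cell in anti-diagonal is (4,1) = 530 − 359 = 171.
Row 1 needs 530; the known cells sum to 345, so (1,3) = 185.
Row 4 must total 530; the given cells sum to 422, so (4,3) = 108.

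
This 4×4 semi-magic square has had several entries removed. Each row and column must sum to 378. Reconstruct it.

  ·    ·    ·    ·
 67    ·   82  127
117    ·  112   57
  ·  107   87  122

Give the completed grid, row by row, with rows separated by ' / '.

132 77 97 72 / 67 102 82 127 / 117 92 112 57 / 62 107 87 122

Row 2 must total 378; the given cells sum to 276, so (2,2) = 102.
Row 3 needs 378; the known cells sum to 286, so (3,2) = 92.
From row 4, 378 − (107 + 87 + 122) gives (4,1) = 62.
Column 1 needs 378; the known cells sum to 246, so (1,1) = 132.
Column 2: 102 + 92 + 107 + ? = 378, so (1,2) = 77.
From column 3, 378 − (82 + 112 + 87) gives (1,3) = 97.
Column 4 must total 378; the given cells sum to 306, so (1,4) = 72.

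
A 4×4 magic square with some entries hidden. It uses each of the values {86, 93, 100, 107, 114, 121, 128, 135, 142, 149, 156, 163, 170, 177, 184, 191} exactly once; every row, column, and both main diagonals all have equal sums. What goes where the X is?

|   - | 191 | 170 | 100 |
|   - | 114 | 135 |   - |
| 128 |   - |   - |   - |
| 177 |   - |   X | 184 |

The 16 entries sum to 2216, so each line sums to 2216/4 = 554.
Row 1 must total 554; the given cells sum to 461, so (1,1) = 93.
Column 1 must total 554; the given cells sum to 398, so (2,1) = 156.
The remaining cell in main diagonal is (3,3) = 554 − 391 = 163.
Anti-diagonal needs 554; the known cells sum to 412, so (3,2) = 142.
Using row 2: 156 + 114 + 135 + ? → (2,4) = 554 − 405 = 149.
The remaining cell in row 3 is (3,4) = 554 − 433 = 121.
Column 2: 191 + 114 + 142 + ? = 554, so (4,2) = 107.
Column 3: 170 + 135 + 163 + ? = 554, so (4,3) = 86.

86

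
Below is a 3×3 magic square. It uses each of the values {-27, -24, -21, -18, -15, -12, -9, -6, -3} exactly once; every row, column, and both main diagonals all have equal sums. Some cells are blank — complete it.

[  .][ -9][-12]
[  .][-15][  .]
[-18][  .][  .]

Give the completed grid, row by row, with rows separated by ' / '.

-24 -9 -12 / -3 -15 -27 / -18 -21 -6

The 9 entries sum to -135, so each line sums to -135/3 = -45.
Using row 1: -9 + (-12) + ? → (1,1) = -45 − (-21) = -24.
Column 1 must total -45; the given cells sum to -42, so (2,1) = -3.
Using column 2: -9 + (-15) + ? → (3,2) = -45 − (-24) = -21.
The remaining cell in main diagonal is (3,3) = -45 − (-39) = -6.
Row 2: -3 + (-15) + ? = -45, so (2,3) = -27.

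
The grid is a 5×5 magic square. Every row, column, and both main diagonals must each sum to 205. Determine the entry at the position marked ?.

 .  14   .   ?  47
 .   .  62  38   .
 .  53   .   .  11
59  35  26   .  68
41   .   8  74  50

56

The remaining cell in row 4 is (4,4) = 205 − 188 = 17.
The remaining cell in row 5 is (5,2) = 205 − 173 = 32.
Column 2 needs 205; the known cells sum to 134, so (2,2) = 71.
From column 5, 205 − (47 + 11 + 68 + 50) gives (2,5) = 29.
From anti-diagonal, 205 − (47 + 38 + 35 + 41) gives (3,3) = 44.
Row 2: 71 + 62 + 38 + 29 + ? = 205, so (2,1) = 5.
Using column 3: 62 + 44 + 26 + 8 + ? → (1,3) = 205 − 140 = 65.
Main diagonal: 71 + 44 + 17 + 50 + ? = 205, so (1,1) = 23.
Using row 1: 23 + 14 + 65 + 47 + ? → (1,4) = 205 − 149 = 56.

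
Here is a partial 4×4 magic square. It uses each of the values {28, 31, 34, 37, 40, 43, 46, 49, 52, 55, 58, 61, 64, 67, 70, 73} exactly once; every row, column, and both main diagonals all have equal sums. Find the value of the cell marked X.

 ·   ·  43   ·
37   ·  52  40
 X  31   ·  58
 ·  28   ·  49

The 16 entries sum to 808, so each line sums to 808/4 = 202.
Row 2 needs 202; the known cells sum to 129, so (2,2) = 73.
Column 2 needs 202; the known cells sum to 132, so (1,2) = 70.
Column 4 must total 202; the given cells sum to 147, so (1,4) = 55.
Using anti-diagonal: 55 + 52 + 31 + ? → (4,1) = 202 − 138 = 64.
From row 1, 202 − (70 + 43 + 55) gives (1,1) = 34.
Using row 4: 64 + 28 + 49 + ? → (4,3) = 202 − 141 = 61.
Column 1: 34 + 37 + 64 + ? = 202, so (3,1) = 67.

67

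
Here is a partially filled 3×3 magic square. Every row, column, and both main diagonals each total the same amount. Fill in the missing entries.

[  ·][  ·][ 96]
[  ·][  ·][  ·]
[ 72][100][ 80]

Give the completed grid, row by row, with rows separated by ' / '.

88 68 96 / 92 84 76 / 72 100 80

Row 3 is already complete: 72 + 100 + 80 = 252, so that is the magic constant.
Column 3 must total 252; the given cells sum to 176, so (2,3) = 76.
Using anti-diagonal: 96 + 72 + ? → (2,2) = 252 − 168 = 84.
Row 2 must total 252; the given cells sum to 160, so (2,1) = 92.
Column 1: 92 + 72 + ? = 252, so (1,1) = 88.
Column 2 must total 252; the given cells sum to 184, so (1,2) = 68.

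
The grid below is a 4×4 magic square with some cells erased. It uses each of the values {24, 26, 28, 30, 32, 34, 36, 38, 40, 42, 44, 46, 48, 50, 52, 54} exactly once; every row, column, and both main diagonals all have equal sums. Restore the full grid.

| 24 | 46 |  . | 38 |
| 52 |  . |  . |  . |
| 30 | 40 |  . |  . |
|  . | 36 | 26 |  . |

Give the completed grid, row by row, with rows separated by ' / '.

24 46 48 38 / 52 34 28 42 / 30 40 54 32 / 50 36 26 44

The 16 entries sum to 624, so each line sums to 624/4 = 156.
The remaining cell in row 1 is (1,3) = 156 − 108 = 48.
Using column 1: 24 + 52 + 30 + ? → (4,1) = 156 − 106 = 50.
From column 2, 156 − (46 + 40 + 36) gives (2,2) = 34.
Anti-diagonal: 38 + 40 + 50 + ? = 156, so (2,3) = 28.
Row 2: 52 + 34 + 28 + ? = 156, so (2,4) = 42.
Row 4 needs 156; the known cells sum to 112, so (4,4) = 44.
Column 3 needs 156; the known cells sum to 102, so (3,3) = 54.
Column 4 needs 156; the known cells sum to 124, so (3,4) = 32.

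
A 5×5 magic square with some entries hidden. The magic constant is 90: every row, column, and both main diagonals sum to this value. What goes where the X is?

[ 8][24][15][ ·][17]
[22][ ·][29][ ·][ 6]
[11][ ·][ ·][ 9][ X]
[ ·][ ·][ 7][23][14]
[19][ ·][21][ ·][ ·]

25

Using row 1: 8 + 24 + 15 + 17 + ? → (1,4) = 90 − 64 = 26.
From column 1, 90 − (8 + 22 + 11 + 19) gives (4,1) = 30.
The remaining cell in column 3 is (3,3) = 90 − 72 = 18.
From row 4, 90 − (30 + 7 + 23 + 14) gives (4,2) = 16.
From anti-diagonal, 90 − (17 + 18 + 16 + 19) gives (2,4) = 20.
Row 2: 22 + 29 + 20 + 6 + ? = 90, so (2,2) = 13.
Column 4 must total 90; the given cells sum to 78, so (5,4) = 12.
Main diagonal needs 90; the known cells sum to 62, so (5,5) = 28.
Row 5: 19 + 21 + 12 + 28 + ? = 90, so (5,2) = 10.
The remaining cell in column 2 is (3,2) = 90 − 63 = 27.
Column 5: 17 + 6 + 14 + 28 + ? = 90, so (3,5) = 25.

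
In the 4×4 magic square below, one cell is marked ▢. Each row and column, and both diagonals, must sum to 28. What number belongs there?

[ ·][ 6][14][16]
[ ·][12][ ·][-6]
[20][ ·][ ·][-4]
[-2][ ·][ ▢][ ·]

8

Row 1: 6 + 14 + 16 + ? = 28, so (1,1) = -8.
Column 1: -8 + 20 + (-2) + ? = 28, so (2,1) = 18.
Column 4 needs 28; the known cells sum to 6, so (4,4) = 22.
Main diagonal: -8 + 12 + 22 + ? = 28, so (3,3) = 2.
Row 2 must total 28; the given cells sum to 24, so (2,3) = 4.
From row 3, 28 − (20 + 2 + (-4)) gives (3,2) = 10.
Column 2 must total 28; the given cells sum to 28, so (4,2) = 0.
Column 3 must total 28; the given cells sum to 20, so (4,3) = 8.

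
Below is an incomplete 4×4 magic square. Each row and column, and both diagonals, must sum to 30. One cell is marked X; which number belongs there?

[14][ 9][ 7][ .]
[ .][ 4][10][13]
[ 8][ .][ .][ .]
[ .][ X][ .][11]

2

Using row 1: 14 + 9 + 7 + ? → (1,4) = 30 − 30 = 0.
Row 2 needs 30; the known cells sum to 27, so (2,1) = 3.
From column 1, 30 − (14 + 3 + 8) gives (4,1) = 5.
The remaining cell in column 4 is (3,4) = 30 − 24 = 6.
Main diagonal: 14 + 4 + 11 + ? = 30, so (3,3) = 1.
The remaining cell in anti-diagonal is (3,2) = 30 − 15 = 15.
From column 2, 30 − (9 + 4 + 15) gives (4,2) = 2.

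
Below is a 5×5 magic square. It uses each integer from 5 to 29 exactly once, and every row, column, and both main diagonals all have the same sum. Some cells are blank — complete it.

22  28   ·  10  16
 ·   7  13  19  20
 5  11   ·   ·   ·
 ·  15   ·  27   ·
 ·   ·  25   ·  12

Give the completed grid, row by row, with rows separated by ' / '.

The entries are 5 through 29, which sum to 425, so each line sums to 425/5 = 85.
Row 1 must total 85; the given cells sum to 76, so (1,3) = 9.
Row 2 needs 85; the known cells sum to 59, so (2,1) = 26.
The remaining cell in column 2 is (5,2) = 85 − 61 = 24.
Main diagonal: 22 + 7 + 27 + 12 + ? = 85, so (3,3) = 17.
Anti-diagonal needs 85; the known cells sum to 67, so (5,1) = 18.
Row 5 needs 85; the known cells sum to 79, so (5,4) = 6.
From column 1, 85 − (22 + 26 + 5 + 18) gives (4,1) = 14.
The remaining cell in column 3 is (4,3) = 85 − 64 = 21.
Column 4: 10 + 19 + 27 + 6 + ? = 85, so (3,4) = 23.
The remaining cell in row 3 is (3,5) = 85 − 56 = 29.
Row 4 needs 85; the known cells sum to 77, so (4,5) = 8.

22 28 9 10 16 / 26 7 13 19 20 / 5 11 17 23 29 / 14 15 21 27 8 / 18 24 25 6 12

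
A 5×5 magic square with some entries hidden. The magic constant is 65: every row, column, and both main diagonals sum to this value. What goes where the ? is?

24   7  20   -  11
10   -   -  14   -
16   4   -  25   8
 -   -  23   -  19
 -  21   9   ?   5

17

Row 1: 24 + 7 + 20 + 11 + ? = 65, so (1,4) = 3.
From row 3, 65 − (16 + 4 + 25 + 8) gives (3,3) = 12.
Column 3 needs 65; the known cells sum to 64, so (2,3) = 1.
From column 5, 65 − (11 + 8 + 19 + 5) gives (2,5) = 22.
Using row 2: 10 + 1 + 14 + 22 + ? → (2,2) = 65 − 47 = 18.
Using column 2: 7 + 18 + 4 + 21 + ? → (4,2) = 65 − 50 = 15.
From main diagonal, 65 − (24 + 18 + 12 + 5) gives (4,4) = 6.
Anti-diagonal: 11 + 14 + 12 + 15 + ? = 65, so (5,1) = 13.
Using row 4: 15 + 23 + 6 + 19 + ? → (4,1) = 65 − 63 = 2.
Using row 5: 13 + 21 + 9 + 5 + ? → (5,4) = 65 − 48 = 17.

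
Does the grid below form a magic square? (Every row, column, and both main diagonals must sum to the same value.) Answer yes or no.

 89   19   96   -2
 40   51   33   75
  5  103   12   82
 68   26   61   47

No — column 4 sums to 202 but row 2 sums to 199.

Row 1: 89 + 19 + 96 + (-2) = 202.
Row 2: 40 + 51 + 33 + 75 = 199.
Row 3: 5 + 103 + 12 + 82 = 202.
Row 4: 68 + 26 + 61 + 47 = 202.
Column 1: 89 + 40 + 5 + 68 = 202.
Column 2: 19 + 51 + 103 + 26 = 199.
Column 3: 96 + 33 + 12 + 61 = 202.
Column 4: -2 + 75 + 82 + 47 = 202.
Main diagonal: 89 + 51 + 12 + 47 = 199.
Anti-diagonal: -2 + 33 + 103 + 68 = 202.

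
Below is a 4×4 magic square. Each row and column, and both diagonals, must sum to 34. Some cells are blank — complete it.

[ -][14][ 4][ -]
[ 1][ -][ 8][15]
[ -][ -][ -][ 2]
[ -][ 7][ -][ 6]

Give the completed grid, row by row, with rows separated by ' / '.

Row 2 needs 34; the known cells sum to 24, so (2,2) = 10.
Using column 2: 14 + 10 + 7 + ? → (3,2) = 34 − 31 = 3.
Column 4: 15 + 2 + 6 + ? = 34, so (1,4) = 11.
Anti-diagonal must total 34; the given cells sum to 22, so (4,1) = 12.
Row 1 needs 34; the known cells sum to 29, so (1,1) = 5.
Row 4: 12 + 7 + 6 + ? = 34, so (4,3) = 9.
Column 1: 5 + 1 + 12 + ? = 34, so (3,1) = 16.
Using column 3: 4 + 8 + 9 + ? → (3,3) = 34 − 21 = 13.

5 14 4 11 / 1 10 8 15 / 16 3 13 2 / 12 7 9 6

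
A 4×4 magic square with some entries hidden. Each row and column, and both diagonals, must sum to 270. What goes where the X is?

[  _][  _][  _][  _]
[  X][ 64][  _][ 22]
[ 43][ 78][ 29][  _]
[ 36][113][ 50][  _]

From row 3, 270 − (43 + 78 + 29) gives (3,4) = 120.
Row 4 must total 270; the given cells sum to 199, so (4,4) = 71.
The remaining cell in column 2 is (1,2) = 270 − 255 = 15.
The remaining cell in column 4 is (1,4) = 270 − 213 = 57.
Main diagonal needs 270; the known cells sum to 164, so (1,1) = 106.
The remaining cell in anti-diagonal is (2,3) = 270 − 171 = 99.
The remaining cell in row 1 is (1,3) = 270 − 178 = 92.
Row 2 needs 270; the known cells sum to 185, so (2,1) = 85.

85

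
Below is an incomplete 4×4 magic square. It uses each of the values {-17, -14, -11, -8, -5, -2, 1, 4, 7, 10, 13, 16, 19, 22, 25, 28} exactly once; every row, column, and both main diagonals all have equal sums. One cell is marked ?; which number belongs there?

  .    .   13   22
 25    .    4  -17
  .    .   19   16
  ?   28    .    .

The 16 entries sum to 88, so each line sums to 88/4 = 22.
Row 2: 25 + 4 + (-17) + ? = 22, so (2,2) = 10.
From column 3, 22 − (13 + 4 + 19) gives (4,3) = -14.
Column 4 must total 22; the given cells sum to 21, so (4,4) = 1.
The remaining cell in main diagonal is (1,1) = 22 − 30 = -8.
Row 1: -8 + 13 + 22 + ? = 22, so (1,2) = -5.
Row 4 must total 22; the given cells sum to 15, so (4,1) = 7.

7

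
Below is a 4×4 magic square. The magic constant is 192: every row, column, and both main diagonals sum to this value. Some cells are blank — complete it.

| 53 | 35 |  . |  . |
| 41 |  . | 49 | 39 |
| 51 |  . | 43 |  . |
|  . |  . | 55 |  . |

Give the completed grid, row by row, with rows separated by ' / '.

53 35 45 59 / 41 63 49 39 / 51 37 43 61 / 47 57 55 33

The remaining cell in row 2 is (2,2) = 192 − 129 = 63.
Using column 1: 53 + 41 + 51 + ? → (4,1) = 192 − 145 = 47.
From column 3, 192 − (49 + 43 + 55) gives (1,3) = 45.
Main diagonal must total 192; the given cells sum to 159, so (4,4) = 33.
Row 1: 53 + 35 + 45 + ? = 192, so (1,4) = 59.
The remaining cell in row 4 is (4,2) = 192 − 135 = 57.
Using column 2: 35 + 63 + 57 + ? → (3,2) = 192 − 155 = 37.
Column 4 needs 192; the known cells sum to 131, so (3,4) = 61.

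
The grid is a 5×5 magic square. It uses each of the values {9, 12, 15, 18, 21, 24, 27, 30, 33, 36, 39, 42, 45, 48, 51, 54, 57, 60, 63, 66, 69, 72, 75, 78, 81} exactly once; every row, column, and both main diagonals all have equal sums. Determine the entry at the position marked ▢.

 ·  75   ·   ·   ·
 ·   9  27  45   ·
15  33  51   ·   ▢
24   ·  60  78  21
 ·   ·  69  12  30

The 25 entries sum to 1125, so each line sums to 1125/5 = 225.
The remaining cell in row 4 is (4,2) = 225 − 183 = 42.
Using column 2: 75 + 9 + 33 + 42 + ? → (5,2) = 225 − 159 = 66.
Using column 3: 27 + 51 + 60 + 69 + ? → (1,3) = 225 − 207 = 18.
The remaining cell in main diagonal is (1,1) = 225 − 168 = 57.
Row 5: 66 + 69 + 12 + 30 + ? = 225, so (5,1) = 48.
Column 1 must total 225; the given cells sum to 144, so (2,1) = 81.
Anti-diagonal: 45 + 51 + 42 + 48 + ? = 225, so (1,5) = 39.
Row 1 must total 225; the given cells sum to 189, so (1,4) = 36.
From row 2, 225 − (81 + 9 + 27 + 45) gives (2,5) = 63.
Column 4 needs 225; the known cells sum to 171, so (3,4) = 54.
The remaining cell in column 5 is (3,5) = 225 − 153 = 72.

72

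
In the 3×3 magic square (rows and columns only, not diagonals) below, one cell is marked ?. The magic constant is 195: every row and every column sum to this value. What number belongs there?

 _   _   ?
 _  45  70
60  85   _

From row 2, 195 − (45 + 70) gives (2,1) = 80.
From row 3, 195 − (60 + 85) gives (3,3) = 50.
Using column 1: 80 + 60 + ? → (1,1) = 195 − 140 = 55.
The remaining cell in column 2 is (1,2) = 195 − 130 = 65.
The remaining cell in column 3 is (1,3) = 195 − 120 = 75.

75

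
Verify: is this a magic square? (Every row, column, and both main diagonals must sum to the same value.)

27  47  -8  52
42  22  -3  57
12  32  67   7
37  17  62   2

Row 1: 27 + 47 + (-8) + 52 = 118.
Row 2: 42 + 22 + (-3) + 57 = 118.
Row 3: 12 + 32 + 67 + 7 = 118.
Row 4: 37 + 17 + 62 + 2 = 118.
Column 1: 27 + 42 + 12 + 37 = 118.
Column 2: 47 + 22 + 32 + 17 = 118.
Column 3: -8 + (-3) + 67 + 62 = 118.
Column 4: 52 + 57 + 7 + 2 = 118.
Main diagonal: 27 + 22 + 67 + 2 = 118.
Anti-diagonal: 52 + (-3) + 32 + 37 = 118.
All lines sum to 118.

Yes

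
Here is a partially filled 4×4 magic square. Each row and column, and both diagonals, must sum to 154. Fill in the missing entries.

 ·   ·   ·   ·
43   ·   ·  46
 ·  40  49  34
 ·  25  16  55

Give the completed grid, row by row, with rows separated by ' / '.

22 61 52 19 / 43 28 37 46 / 31 40 49 34 / 58 25 16 55

Using row 3: 40 + 49 + 34 + ? → (3,1) = 154 − 123 = 31.
Using row 4: 25 + 16 + 55 + ? → (4,1) = 154 − 96 = 58.
Using column 1: 43 + 31 + 58 + ? → (1,1) = 154 − 132 = 22.
Column 4 must total 154; the given cells sum to 135, so (1,4) = 19.
Main diagonal: 22 + 49 + 55 + ? = 154, so (2,2) = 28.
From anti-diagonal, 154 − (19 + 40 + 58) gives (2,3) = 37.
Column 2: 28 + 40 + 25 + ? = 154, so (1,2) = 61.
From column 3, 154 − (37 + 49 + 16) gives (1,3) = 52.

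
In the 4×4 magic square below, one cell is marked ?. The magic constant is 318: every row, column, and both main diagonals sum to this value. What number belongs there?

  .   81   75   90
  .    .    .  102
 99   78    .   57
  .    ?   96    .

66

Row 1 must total 318; the given cells sum to 246, so (1,1) = 72.
Using row 3: 99 + 78 + 57 + ? → (3,3) = 318 − 234 = 84.
Column 3 must total 318; the given cells sum to 255, so (2,3) = 63.
Using column 4: 90 + 102 + 57 + ? → (4,4) = 318 − 249 = 69.
Main diagonal: 72 + 84 + 69 + ? = 318, so (2,2) = 93.
Anti-diagonal must total 318; the given cells sum to 231, so (4,1) = 87.
The remaining cell in row 2 is (2,1) = 318 − 258 = 60.
Using row 4: 87 + 96 + 69 + ? → (4,2) = 318 − 252 = 66.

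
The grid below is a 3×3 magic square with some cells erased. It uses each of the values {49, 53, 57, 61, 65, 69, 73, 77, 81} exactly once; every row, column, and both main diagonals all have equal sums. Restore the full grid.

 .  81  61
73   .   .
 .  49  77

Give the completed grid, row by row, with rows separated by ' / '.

The 9 entries sum to 585, so each line sums to 585/3 = 195.
The remaining cell in row 1 is (1,1) = 195 − 142 = 53.
Row 3 needs 195; the known cells sum to 126, so (3,1) = 69.
Column 2 needs 195; the known cells sum to 130, so (2,2) = 65.
The remaining cell in column 3 is (2,3) = 195 − 138 = 57.

53 81 61 / 73 65 57 / 69 49 77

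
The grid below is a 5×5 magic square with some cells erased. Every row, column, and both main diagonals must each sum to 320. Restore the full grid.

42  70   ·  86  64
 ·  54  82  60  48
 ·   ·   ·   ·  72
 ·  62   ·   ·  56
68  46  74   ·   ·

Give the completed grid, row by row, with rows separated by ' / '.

42 70 58 86 64 / 76 54 82 60 48 / 50 88 66 44 72 / 84 62 40 78 56 / 68 46 74 52 80

Row 1 must total 320; the given cells sum to 262, so (1,3) = 58.
Row 2 must total 320; the given cells sum to 244, so (2,1) = 76.
Using column 2: 70 + 54 + 62 + 46 + ? → (3,2) = 320 − 232 = 88.
The remaining cell in column 5 is (5,5) = 320 − 240 = 80.
From anti-diagonal, 320 − (64 + 60 + 62 + 68) gives (3,3) = 66.
Using row 5: 68 + 46 + 74 + 80 + ? → (5,4) = 320 − 268 = 52.
Column 3: 58 + 82 + 66 + 74 + ? = 320, so (4,3) = 40.
From main diagonal, 320 − (42 + 54 + 66 + 80) gives (4,4) = 78.
From row 4, 320 − (62 + 40 + 78 + 56) gives (4,1) = 84.
From column 1, 320 − (42 + 76 + 84 + 68) gives (3,1) = 50.
Using column 4: 86 + 60 + 78 + 52 + ? → (3,4) = 320 − 276 = 44.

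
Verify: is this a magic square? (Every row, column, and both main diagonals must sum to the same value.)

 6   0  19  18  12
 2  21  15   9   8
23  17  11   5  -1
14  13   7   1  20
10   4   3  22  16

Row 1: 6 + 0 + 19 + 18 + 12 = 55.
Row 2: 2 + 21 + 15 + 9 + 8 = 55.
Row 3: 23 + 17 + 11 + 5 + (-1) = 55.
Row 4: 14 + 13 + 7 + 1 + 20 = 55.
Row 5: 10 + 4 + 3 + 22 + 16 = 55.
Column 1: 6 + 2 + 23 + 14 + 10 = 55.
Column 2: 0 + 21 + 17 + 13 + 4 = 55.
Column 3: 19 + 15 + 11 + 7 + 3 = 55.
Column 4: 18 + 9 + 5 + 1 + 22 = 55.
Column 5: 12 + 8 + (-1) + 20 + 16 = 55.
Main diagonal: 6 + 21 + 11 + 1 + 16 = 55.
Anti-diagonal: 12 + 9 + 11 + 13 + 10 = 55.
All lines sum to 55.

Yes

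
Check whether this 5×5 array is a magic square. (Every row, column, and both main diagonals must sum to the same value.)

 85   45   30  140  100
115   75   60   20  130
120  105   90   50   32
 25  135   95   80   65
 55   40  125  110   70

No — column 5 sums to 397 but column 1 sums to 400.

Row 1: 85 + 45 + 30 + 140 + 100 = 400.
Row 2: 115 + 75 + 60 + 20 + 130 = 400.
Row 3: 120 + 105 + 90 + 50 + 32 = 397.
Row 4: 25 + 135 + 95 + 80 + 65 = 400.
Row 5: 55 + 40 + 125 + 110 + 70 = 400.
Column 1: 85 + 115 + 120 + 25 + 55 = 400.
Column 2: 45 + 75 + 105 + 135 + 40 = 400.
Column 3: 30 + 60 + 90 + 95 + 125 = 400.
Column 4: 140 + 20 + 50 + 80 + 110 = 400.
Column 5: 100 + 130 + 32 + 65 + 70 = 397.
Main diagonal: 85 + 75 + 90 + 80 + 70 = 400.
Anti-diagonal: 100 + 20 + 90 + 135 + 55 = 400.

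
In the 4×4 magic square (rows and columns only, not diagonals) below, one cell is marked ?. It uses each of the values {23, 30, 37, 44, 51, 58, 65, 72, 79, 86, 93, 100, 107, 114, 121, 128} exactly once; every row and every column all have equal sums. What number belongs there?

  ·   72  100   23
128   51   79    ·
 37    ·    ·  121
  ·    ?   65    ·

The 16 entries sum to 1208, so each line sums to 1208/4 = 302.
Row 1: 72 + 100 + 23 + ? = 302, so (1,1) = 107.
Row 2 needs 302; the known cells sum to 258, so (2,4) = 44.
Column 1: 107 + 128 + 37 + ? = 302, so (4,1) = 30.
Column 3 must total 302; the given cells sum to 244, so (3,3) = 58.
Using column 4: 23 + 44 + 121 + ? → (4,4) = 302 − 188 = 114.
Using row 3: 37 + 58 + 121 + ? → (3,2) = 302 − 216 = 86.
From row 4, 302 − (30 + 65 + 114) gives (4,2) = 93.

93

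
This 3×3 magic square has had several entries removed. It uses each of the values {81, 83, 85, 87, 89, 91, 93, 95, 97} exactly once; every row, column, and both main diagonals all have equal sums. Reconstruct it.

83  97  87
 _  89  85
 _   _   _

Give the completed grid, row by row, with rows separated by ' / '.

83 97 87 / 93 89 85 / 91 81 95

The 9 entries sum to 801, so each line sums to 801/3 = 267.
The remaining cell in row 2 is (2,1) = 267 − 174 = 93.
The remaining cell in column 1 is (3,1) = 267 − 176 = 91.
Column 2: 97 + 89 + ? = 267, so (3,2) = 81.
Column 3 needs 267; the known cells sum to 172, so (3,3) = 95.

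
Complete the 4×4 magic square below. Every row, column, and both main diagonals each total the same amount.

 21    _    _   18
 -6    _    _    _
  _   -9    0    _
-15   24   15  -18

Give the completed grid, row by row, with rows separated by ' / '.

Row 4 is already complete: -15 + 24 + 15 + -18 = 6, so that is the magic constant.
From column 1, 6 − (21 + (-6) + (-15)) gives (3,1) = 6.
The remaining cell in main diagonal is (2,2) = 6 − 3 = 3.
The remaining cell in anti-diagonal is (2,3) = 6 − (-6) = 12.
From row 2, 6 − (-6 + 3 + 12) gives (2,4) = -3.
The remaining cell in row 3 is (3,4) = 6 − (-3) = 9.
From column 2, 6 − (3 + (-9) + 24) gives (1,2) = -12.
Column 3 must total 6; the given cells sum to 27, so (1,3) = -21.

21 -12 -21 18 / -6 3 12 -3 / 6 -9 0 9 / -15 24 15 -18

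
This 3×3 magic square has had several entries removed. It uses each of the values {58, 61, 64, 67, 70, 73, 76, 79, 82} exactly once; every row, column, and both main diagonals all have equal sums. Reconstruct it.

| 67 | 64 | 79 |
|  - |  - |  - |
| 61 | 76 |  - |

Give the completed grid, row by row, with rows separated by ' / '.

67 64 79 / 82 70 58 / 61 76 73

The 9 entries sum to 630, so each line sums to 630/3 = 210.
Row 3 needs 210; the known cells sum to 137, so (3,3) = 73.
Using column 1: 67 + 61 + ? → (2,1) = 210 − 128 = 82.
Column 2 must total 210; the given cells sum to 140, so (2,2) = 70.
Using column 3: 79 + 73 + ? → (2,3) = 210 − 152 = 58.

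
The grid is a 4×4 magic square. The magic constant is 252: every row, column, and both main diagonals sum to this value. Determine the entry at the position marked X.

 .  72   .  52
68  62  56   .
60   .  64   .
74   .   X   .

54

From row 2, 252 − (68 + 62 + 56) gives (2,4) = 66.
Column 1 must total 252; the given cells sum to 202, so (1,1) = 50.
The remaining cell in main diagonal is (4,4) = 252 − 176 = 76.
From anti-diagonal, 252 − (52 + 56 + 74) gives (3,2) = 70.
Row 1 must total 252; the given cells sum to 174, so (1,3) = 78.
The remaining cell in row 3 is (3,4) = 252 − 194 = 58.
From column 2, 252 − (72 + 62 + 70) gives (4,2) = 48.
Column 3: 78 + 56 + 64 + ? = 252, so (4,3) = 54.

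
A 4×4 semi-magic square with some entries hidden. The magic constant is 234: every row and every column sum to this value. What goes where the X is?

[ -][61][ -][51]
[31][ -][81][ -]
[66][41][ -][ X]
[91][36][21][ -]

71

From row 4, 234 − (91 + 36 + 21) gives (4,4) = 86.
Column 1: 31 + 66 + 91 + ? = 234, so (1,1) = 46.
Column 2 must total 234; the given cells sum to 138, so (2,2) = 96.
Row 1 needs 234; the known cells sum to 158, so (1,3) = 76.
Row 2: 31 + 96 + 81 + ? = 234, so (2,4) = 26.
Using column 3: 76 + 81 + 21 + ? → (3,3) = 234 − 178 = 56.
Column 4 must total 234; the given cells sum to 163, so (3,4) = 71.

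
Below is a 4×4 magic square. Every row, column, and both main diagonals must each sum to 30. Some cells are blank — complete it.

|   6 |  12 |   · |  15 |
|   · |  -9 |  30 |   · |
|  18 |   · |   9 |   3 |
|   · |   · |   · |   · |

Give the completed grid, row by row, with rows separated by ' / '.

6 12 -3 15 / 21 -9 30 -12 / 18 0 9 3 / -15 27 -6 24

From row 1, 30 − (6 + 12 + 15) gives (1,3) = -3.
Row 3 needs 30; the known cells sum to 30, so (3,2) = 0.
Using column 2: 12 + (-9) + 0 + ? → (4,2) = 30 − 3 = 27.
The remaining cell in column 3 is (4,3) = 30 − 36 = -6.
From main diagonal, 30 − (6 + (-9) + 9) gives (4,4) = 24.
The remaining cell in anti-diagonal is (4,1) = 30 − 45 = -15.
The remaining cell in column 1 is (2,1) = 30 − 9 = 21.
Column 4 must total 30; the given cells sum to 42, so (2,4) = -12.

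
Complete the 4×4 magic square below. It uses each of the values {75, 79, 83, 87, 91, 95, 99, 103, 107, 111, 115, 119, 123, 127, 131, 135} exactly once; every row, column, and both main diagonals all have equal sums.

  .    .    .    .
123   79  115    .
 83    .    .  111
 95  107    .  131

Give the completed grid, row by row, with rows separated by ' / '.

The 16 entries sum to 1680, so each line sums to 1680/4 = 420.
From row 2, 420 − (123 + 79 + 115) gives (2,4) = 103.
Row 4 needs 420; the known cells sum to 333, so (4,3) = 87.
Column 1 needs 420; the known cells sum to 301, so (1,1) = 119.
Using column 4: 103 + 111 + 131 + ? → (1,4) = 420 − 345 = 75.
The remaining cell in main diagonal is (3,3) = 420 − 329 = 91.
Anti-diagonal: 75 + 115 + 95 + ? = 420, so (3,2) = 135.
Column 2 needs 420; the known cells sum to 321, so (1,2) = 99.
Column 3: 115 + 91 + 87 + ? = 420, so (1,3) = 127.

119 99 127 75 / 123 79 115 103 / 83 135 91 111 / 95 107 87 131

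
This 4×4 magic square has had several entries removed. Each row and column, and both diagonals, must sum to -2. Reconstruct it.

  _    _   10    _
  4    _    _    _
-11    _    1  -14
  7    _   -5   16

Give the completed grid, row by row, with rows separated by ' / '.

The remaining cell in row 3 is (3,2) = -2 − (-24) = 22.
Row 4 needs -2; the known cells sum to 18, so (4,2) = -20.
Column 1: 4 + (-11) + 7 + ? = -2, so (1,1) = -2.
Column 3: 10 + 1 + (-5) + ? = -2, so (2,3) = -8.
The remaining cell in main diagonal is (2,2) = -2 − 15 = -17.
Anti-diagonal: -8 + 22 + 7 + ? = -2, so (1,4) = -23.
Row 1 must total -2; the given cells sum to -15, so (1,2) = 13.
Row 2 must total -2; the given cells sum to -21, so (2,4) = 19.

-2 13 10 -23 / 4 -17 -8 19 / -11 22 1 -14 / 7 -20 -5 16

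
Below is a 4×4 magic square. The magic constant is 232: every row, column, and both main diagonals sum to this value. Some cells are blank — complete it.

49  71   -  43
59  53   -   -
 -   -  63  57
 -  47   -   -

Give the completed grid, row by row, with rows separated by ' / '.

The remaining cell in row 1 is (1,3) = 232 − 163 = 69.
Column 2 must total 232; the given cells sum to 171, so (3,2) = 61.
Using main diagonal: 49 + 53 + 63 + ? → (4,4) = 232 − 165 = 67.
From row 3, 232 − (61 + 63 + 57) gives (3,1) = 51.
Column 1 needs 232; the known cells sum to 159, so (4,1) = 73.
Column 4 needs 232; the known cells sum to 167, so (2,4) = 65.
Anti-diagonal: 43 + 61 + 73 + ? = 232, so (2,3) = 55.
The remaining cell in row 4 is (4,3) = 232 − 187 = 45.

49 71 69 43 / 59 53 55 65 / 51 61 63 57 / 73 47 45 67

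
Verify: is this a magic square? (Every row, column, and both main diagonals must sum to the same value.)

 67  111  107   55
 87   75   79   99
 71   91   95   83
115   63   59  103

Yes

Row 1: 67 + 111 + 107 + 55 = 340.
Row 2: 87 + 75 + 79 + 99 = 340.
Row 3: 71 + 91 + 95 + 83 = 340.
Row 4: 115 + 63 + 59 + 103 = 340.
Column 1: 67 + 87 + 71 + 115 = 340.
Column 2: 111 + 75 + 91 + 63 = 340.
Column 3: 107 + 79 + 95 + 59 = 340.
Column 4: 55 + 99 + 83 + 103 = 340.
Main diagonal: 67 + 75 + 95 + 103 = 340.
Anti-diagonal: 55 + 79 + 91 + 115 = 340.
All lines sum to 340.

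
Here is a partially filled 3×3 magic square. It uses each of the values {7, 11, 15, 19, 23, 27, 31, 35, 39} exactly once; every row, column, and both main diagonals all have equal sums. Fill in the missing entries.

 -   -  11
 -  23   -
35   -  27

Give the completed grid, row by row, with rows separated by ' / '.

The 9 entries sum to 207, so each line sums to 207/3 = 69.
Using row 3: 35 + 27 + ? → (3,2) = 69 − 62 = 7.
Column 2 needs 69; the known cells sum to 30, so (1,2) = 39.
Using column 3: 11 + 27 + ? → (2,3) = 69 − 38 = 31.
The remaining cell in main diagonal is (1,1) = 69 − 50 = 19.
Row 2: 23 + 31 + ? = 69, so (2,1) = 15.

19 39 11 / 15 23 31 / 35 7 27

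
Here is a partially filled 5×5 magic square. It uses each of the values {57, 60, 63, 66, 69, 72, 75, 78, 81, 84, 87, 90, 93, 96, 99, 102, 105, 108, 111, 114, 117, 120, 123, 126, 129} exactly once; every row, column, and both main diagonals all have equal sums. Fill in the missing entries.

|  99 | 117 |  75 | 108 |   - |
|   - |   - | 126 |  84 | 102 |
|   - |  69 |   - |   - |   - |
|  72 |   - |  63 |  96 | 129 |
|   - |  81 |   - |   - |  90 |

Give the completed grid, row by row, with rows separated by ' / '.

The 25 entries sum to 2325, so each line sums to 2325/5 = 465.
From row 1, 465 − (99 + 117 + 75 + 108) gives (1,5) = 66.
From row 4, 465 − (72 + 63 + 96 + 129) gives (4,2) = 105.
The remaining cell in column 2 is (2,2) = 465 − 372 = 93.
Column 5: 66 + 102 + 129 + 90 + ? = 465, so (3,5) = 78.
Using main diagonal: 99 + 93 + 96 + 90 + ? → (3,3) = 465 − 378 = 87.
Anti-diagonal: 66 + 84 + 87 + 105 + ? = 465, so (5,1) = 123.
Using row 2: 93 + 126 + 84 + 102 + ? → (2,1) = 465 − 405 = 60.
The remaining cell in column 1 is (3,1) = 465 − 354 = 111.
The remaining cell in column 3 is (5,3) = 465 − 351 = 114.
Row 3 must total 465; the given cells sum to 345, so (3,4) = 120.
Row 5: 123 + 81 + 114 + 90 + ? = 465, so (5,4) = 57.

99 117 75 108 66 / 60 93 126 84 102 / 111 69 87 120 78 / 72 105 63 96 129 / 123 81 114 57 90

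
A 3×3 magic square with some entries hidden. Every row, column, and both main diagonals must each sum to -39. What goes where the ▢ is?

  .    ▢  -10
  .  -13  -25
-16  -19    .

-7

The remaining cell in row 2 is (2,1) = -39 − (-38) = -1.
Row 3: -16 + (-19) + ? = -39, so (3,3) = -4.
Using column 1: -1 + (-16) + ? → (1,1) = -39 − (-17) = -22.
Column 2: -13 + (-19) + ? = -39, so (1,2) = -7.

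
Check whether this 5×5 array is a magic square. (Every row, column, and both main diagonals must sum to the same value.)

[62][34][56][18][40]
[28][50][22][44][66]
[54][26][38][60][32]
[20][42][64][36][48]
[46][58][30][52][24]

Yes

Row 1: 62 + 34 + 56 + 18 + 40 = 210.
Row 2: 28 + 50 + 22 + 44 + 66 = 210.
Row 3: 54 + 26 + 38 + 60 + 32 = 210.
Row 4: 20 + 42 + 64 + 36 + 48 = 210.
Row 5: 46 + 58 + 30 + 52 + 24 = 210.
Column 1: 62 + 28 + 54 + 20 + 46 = 210.
Column 2: 34 + 50 + 26 + 42 + 58 = 210.
Column 3: 56 + 22 + 38 + 64 + 30 = 210.
Column 4: 18 + 44 + 60 + 36 + 52 = 210.
Column 5: 40 + 66 + 32 + 48 + 24 = 210.
Main diagonal: 62 + 50 + 38 + 36 + 24 = 210.
Anti-diagonal: 40 + 44 + 38 + 42 + 46 = 210.
All lines sum to 210.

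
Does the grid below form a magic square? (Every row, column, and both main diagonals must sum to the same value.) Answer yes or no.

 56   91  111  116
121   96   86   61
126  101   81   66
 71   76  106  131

Row 1: 56 + 91 + 111 + 116 = 374.
Row 2: 121 + 96 + 86 + 61 = 364.
Row 3: 126 + 101 + 81 + 66 = 374.
Row 4: 71 + 76 + 106 + 131 = 384.
Column 1: 56 + 121 + 126 + 71 = 374.
Column 2: 91 + 96 + 101 + 76 = 364.
Column 3: 111 + 86 + 81 + 106 = 384.
Column 4: 116 + 61 + 66 + 131 = 374.
Main diagonal: 56 + 96 + 81 + 131 = 364.
Anti-diagonal: 116 + 86 + 101 + 71 = 374.

No — row 3 sums to 374 but row 4 sums to 384.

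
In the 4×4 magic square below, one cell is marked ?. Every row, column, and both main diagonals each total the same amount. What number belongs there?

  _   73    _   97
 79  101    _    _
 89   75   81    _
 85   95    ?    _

Column 2 is complete and sums to 344; that is the magic constant.
Row 3 needs 344; the known cells sum to 245, so (3,4) = 99.
Column 1 must total 344; the given cells sum to 253, so (1,1) = 91.
Main diagonal: 91 + 101 + 81 + ? = 344, so (4,4) = 71.
Anti-diagonal: 97 + 75 + 85 + ? = 344, so (2,3) = 87.
Row 1: 91 + 73 + 97 + ? = 344, so (1,3) = 83.
Using row 2: 79 + 101 + 87 + ? → (2,4) = 344 − 267 = 77.
From row 4, 344 − (85 + 95 + 71) gives (4,3) = 93.

93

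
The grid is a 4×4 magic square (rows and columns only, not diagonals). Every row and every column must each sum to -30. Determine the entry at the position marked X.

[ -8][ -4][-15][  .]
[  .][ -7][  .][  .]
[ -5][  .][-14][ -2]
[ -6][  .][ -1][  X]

The remaining cell in row 1 is (1,4) = -30 − (-27) = -3.
Row 3 must total -30; the given cells sum to -21, so (3,2) = -9.
From column 1, -30 − (-8 + (-5) + (-6)) gives (2,1) = -11.
Column 2 needs -30; the known cells sum to -20, so (4,2) = -10.
Using column 3: -15 + (-14) + (-1) + ? → (2,3) = -30 − (-30) = 0.
Row 2 needs -30; the known cells sum to -18, so (2,4) = -12.
Row 4: -6 + (-10) + (-1) + ? = -30, so (4,4) = -13.

-13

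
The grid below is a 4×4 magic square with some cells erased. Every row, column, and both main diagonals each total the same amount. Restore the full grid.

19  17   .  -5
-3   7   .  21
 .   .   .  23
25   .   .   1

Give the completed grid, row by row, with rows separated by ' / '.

19 17 9 -5 / -3 7 15 21 / -1 5 13 23 / 25 11 3 1

Column 4 is already complete: -5 + 21 + 23 + 1 = 40, so that is the magic constant.
From row 1, 40 − (19 + 17 + (-5)) gives (1,3) = 9.
Row 2 needs 40; the known cells sum to 25, so (2,3) = 15.
Using column 1: 19 + (-3) + 25 + ? → (3,1) = 40 − 41 = -1.
Using main diagonal: 19 + 7 + 1 + ? → (3,3) = 40 − 27 = 13.
Anti-diagonal needs 40; the known cells sum to 35, so (3,2) = 5.
The remaining cell in column 2 is (4,2) = 40 − 29 = 11.
The remaining cell in column 3 is (4,3) = 40 − 37 = 3.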